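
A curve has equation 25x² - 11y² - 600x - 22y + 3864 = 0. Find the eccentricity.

Group: 25(x² - 24x) -11(y² + 2y) = -3864
25(x - 12)² -11(y + 1)² = -3864 + 3600 - 11 = -275
Divide by -275: (y + 1)²/25 - (x - 12)²/11 = 1
Hyperbola, center (12, -1), transverse axis vertical; a² = 25, b² = 11.
c² = a² + b² = 36, so c = 6.
e = c/a = 6/5.

e = 6/5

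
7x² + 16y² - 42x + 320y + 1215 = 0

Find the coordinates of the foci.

(-3, -10) and (9, -10)

Group the x- and y-terms: 7(x² - 6x) + 16(y² + 20y) = -1215
Completing the square gives 7(x - 3)² + 16(y + 10)² = -1215 + 63 + 1600 = 448.
Divide by 448: (x - 3)²/64 + (y + 10)²/28 = 1
Ellipse, center (3, -10), major axis horizontal; a² = 64, b² = 28.
c² = a² - b² = 64 - 28 = 36, so c = 6.
Foci lie on the horizontal axis through the center: (h ± c, k).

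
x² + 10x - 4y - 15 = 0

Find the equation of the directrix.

y = -11

Only x is squared. Complete the square in x: (x + 5)² = 4(y + 10).
Vertex (-5, -10); 4p = 4 so p = 1. Opens up.
Directrix is the horizontal line y = k − p = -10 − (1) = -11.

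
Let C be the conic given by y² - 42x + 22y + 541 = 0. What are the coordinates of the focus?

Only y is squared. Complete the square in y: (y + 11)² = 42(x - 10).
Vertex (10, -11); 4p = 42 so p = 21/2. Opens right.
Focus is p units from the vertex along the axis: (h + p, k).

(41/2, -11)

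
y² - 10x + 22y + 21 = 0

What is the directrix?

x = -25/2

Only y is squared. Complete the square in y: (y + 11)² = 10(x + 10).
Vertex (-10, -11); 4p = 10 so p = 5/2. Opens right.
Directrix is the vertical line x = h − p = -10 − (5/2) = -25/2.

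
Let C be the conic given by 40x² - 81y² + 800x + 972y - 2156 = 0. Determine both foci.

(-21, 6) and (1, 6)

Group: 40(x² + 20x) -81(y² - 12y) = 2156
Complete the square in x and y: 40(x + 10)² -81(y - 6)² = 2156 + 4000 - 2916 = 3240
Dividing both sides by 3240: (x + 10)²/81 - (y - 6)²/40 = 1
Hyperbola, center (-10, 6), transverse axis horizontal; a² = 81, b² = 40.
c² = a² + b² = 81 + 40 = 121, so c = 11.
Foci lie on the horizontal axis through the center: (h ± c, k).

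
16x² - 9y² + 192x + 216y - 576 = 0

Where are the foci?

Rearranging, 16(x² + 12x) -9(y² - 24y) = 576.
16(x + 6)² -9(y - 12)² = 576 + 576 - 1296 = -144
Divide by -144: (y - 12)²/16 - (x + 6)²/9 = 1
Hyperbola, center (-6, 12), transverse axis vertical; a² = 16, b² = 9.
c² = a² + b² = 16 + 9 = 25, so c = 5.
Foci lie on the vertical axis through the center: (h, k ± c).

(-6, 7) and (-6, 17)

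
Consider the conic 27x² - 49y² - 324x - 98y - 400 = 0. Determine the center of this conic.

Group the x- and y-terms: 27(x² - 12x) -49(y² + 2y) = 400
Complete the square in x and y: 27(x - 6)² -49(y + 1)² = 400 + 972 - 49 = 1323
Divide through by 1323 to get (x - 6)²/49 - (y + 1)²/27 = 1.
Hyperbola with center (6, -1).

(6, -1)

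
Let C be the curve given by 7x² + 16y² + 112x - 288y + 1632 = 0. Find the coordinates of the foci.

(-11, 9) and (-5, 9)

Group the x- and y-terms: 7(x² + 16x) + 16(y² - 18y) = -1632
7(x + 8)² + 16(y - 9)² = -1632 + 448 + 1296 = 112
Divide by 112: (x + 8)²/16 + (y - 9)²/7 = 1
Ellipse, center (-8, 9), major axis horizontal; a² = 16, b² = 7.
c² = a² - b² = 16 - 7 = 9, so c = 3.
Foci lie on the horizontal axis through the center: (h ± c, k).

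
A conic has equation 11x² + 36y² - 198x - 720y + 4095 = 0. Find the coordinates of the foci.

(4, 10) and (14, 10)

Rearranging, 11(x² - 18x) + 36(y² - 20y) = -4095.
Complete the square in x and y: 11(x - 9)² + 36(y - 10)² = -4095 + 891 + 3600 = 396
Dividing both sides by 396: (x - 9)²/36 + (y - 10)²/11 = 1
Ellipse, center (9, 10), major axis horizontal; a² = 36, b² = 11.
c² = a² - b² = 36 - 11 = 25, so c = 5.
Foci lie on the horizontal axis through the center: (h ± c, k).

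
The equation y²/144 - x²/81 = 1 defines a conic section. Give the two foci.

Center (0, 0). The positive term is the y-term, so the transverse axis is vertical; a² = 144, b² = 81.
c² = a² + b² = 144 + 81 = 225, so c = 15.
Foci lie on the vertical axis through the center: (h, k ± c).

(0, -15) and (0, 15)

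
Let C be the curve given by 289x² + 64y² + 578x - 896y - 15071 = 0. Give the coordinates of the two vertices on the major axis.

Rearranging, 289(x² + 2x) + 64(y² - 14y) = 15071.
Completing the square gives 289(x + 1)² + 64(y - 7)² = 15071 + 289 + 3136 = 18496.
Divide through by 18496 to get (x + 1)²/64 + (y - 7)²/289 = 1.
Ellipse, center (-1, 7), major axis vertical; a² = 289, b² = 64.
a = 17. Vertices at (h, k ± a).

(-1, -10) and (-1, 24)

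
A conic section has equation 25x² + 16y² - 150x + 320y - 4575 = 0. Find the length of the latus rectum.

128/5

Group: 25(x² - 6x) + 16(y² + 20y) = 4575
Completing the square gives 25(x - 3)² + 16(y + 10)² = 4575 + 225 + 1600 = 6400.
Divide by 6400: (x - 3)²/256 + (y + 10)²/400 = 1
Ellipse, center (3, -10), major axis vertical; a² = 400, b² = 256.
Latus rectum length = 2b²/a = 2·256/20 = 128/5.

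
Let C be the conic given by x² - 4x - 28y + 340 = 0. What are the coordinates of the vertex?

Only x is squared. Complete the square in x: (x - 2)² = 28(y - 12).
Vertex (2, 12); 4p = 28 so p = 7. Opens up.

(2, 12)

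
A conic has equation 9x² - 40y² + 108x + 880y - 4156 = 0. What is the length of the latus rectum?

80/3

9(x² + 12x) -40(y² - 22y) = 4156
Complete the square in x and y: 9(x + 6)² -40(y - 11)² = 4156 + 324 - 4840 = -360
Divide through by -360 to get (y - 11)²/9 - (x + 6)²/40 = 1.
Hyperbola, center (-6, 11), transverse axis vertical; a² = 9, b² = 40.
Latus rectum length = 2b²/a = 2·40/3 = 80/3.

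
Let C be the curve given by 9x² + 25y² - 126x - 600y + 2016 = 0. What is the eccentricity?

Collect terms: 9(x² - 14x) + 25(y² - 24y) = -2016
Complete the square in x and y: 9(x - 7)² + 25(y - 12)² = -2016 + 441 + 3600 = 2025
Divide through by 2025 to get (x - 7)²/225 + (y - 12)²/81 = 1.
Ellipse, center (7, 12), major axis horizontal; a² = 225, b² = 81.
c² = a² - b² = 144, so c = 12.
e = c/a = 12/15 = 4/5.

e = 4/5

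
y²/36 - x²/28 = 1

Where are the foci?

Center (0, 0). The positive term is the y-term, so the transverse axis is vertical; a² = 36, b² = 28.
c² = a² + b² = 36 + 28 = 64, so c = 8.
Foci lie on the vertical axis through the center: (h, k ± c).

(0, -8) and (0, 8)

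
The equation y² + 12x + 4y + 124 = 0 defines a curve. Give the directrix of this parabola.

Only y is squared. Complete the square in y: (y + 2)² = -12(x + 10).
Vertex (-10, -2); 4p = -12 so p = -3. Opens left.
Directrix is the vertical line x = h − p = -10 − (-3) = -7.

x = -7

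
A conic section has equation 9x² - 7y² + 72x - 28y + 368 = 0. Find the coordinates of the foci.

Collect terms: 9(x² + 8x) -7(y² + 4y) = -368
9(x + 4)² -7(y + 2)² = -368 + 144 - 28 = -252
Divide through by -252 to get (y + 2)²/36 - (x + 4)²/28 = 1.
Hyperbola, center (-4, -2), transverse axis vertical; a² = 36, b² = 28.
c² = a² + b² = 36 + 28 = 64, so c = 8.
Foci lie on the vertical axis through the center: (h, k ± c).

(-4, -10) and (-4, 6)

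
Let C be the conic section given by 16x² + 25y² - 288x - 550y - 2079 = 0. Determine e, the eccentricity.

Rearranging, 16(x² - 18x) + 25(y² - 22y) = 2079.
16(x - 9)² + 25(y - 11)² = 2079 + 1296 + 3025 = 6400
Divide by 6400: (x - 9)²/400 + (y - 11)²/256 = 1
Ellipse, center (9, 11), major axis horizontal; a² = 400, b² = 256.
c² = a² - b² = 144, so c = 12.
e = c/a = 12/20 = 3/5.

e = 3/5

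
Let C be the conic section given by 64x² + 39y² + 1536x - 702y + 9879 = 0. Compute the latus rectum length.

39/4

Collect terms: 64(x² + 24x) + 39(y² - 18y) = -9879
Completing the square gives 64(x + 12)² + 39(y - 9)² = -9879 + 9216 + 3159 = 2496.
Divide through by 2496 to get (x + 12)²/39 + (y - 9)²/64 = 1.
Ellipse, center (-12, 9), major axis vertical; a² = 64, b² = 39.
Latus rectum length = 2b²/a = 2·39/8 = 39/4.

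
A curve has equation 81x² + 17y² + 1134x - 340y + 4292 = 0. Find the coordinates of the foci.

(-7, 2) and (-7, 18)

Group the x- and y-terms: 81(x² + 14x) + 17(y² - 20y) = -4292
Completing the square gives 81(x + 7)² + 17(y - 10)² = -4292 + 3969 + 1700 = 1377.
Divide by 1377: (x + 7)²/17 + (y - 10)²/81 = 1
Ellipse, center (-7, 10), major axis vertical; a² = 81, b² = 17.
c² = a² - b² = 81 - 17 = 64, so c = 8.
Foci lie on the vertical axis through the center: (h, k ± c).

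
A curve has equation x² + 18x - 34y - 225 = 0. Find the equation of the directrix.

y = -35/2

Only x is squared. Complete the square in x: (x + 9)² = 34(y + 9).
Vertex (-9, -9); 4p = 34 so p = 17/2. Opens up.
Directrix is the horizontal line y = k − p = -9 − (17/2) = -35/2.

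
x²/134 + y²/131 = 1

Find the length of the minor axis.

Center (0, 0). The larger denominator 134 sits under the x-term, so the major axis is horizontal; a² = 134, b² = 131.
b² = 131 so b = √131; the minor axis has length 2b = 2√131.

2√131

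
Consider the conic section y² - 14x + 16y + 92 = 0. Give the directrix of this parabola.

Only y is squared. Complete the square in y: (y + 8)² = 14(x - 2).
Vertex (2, -8); 4p = 14 so p = 7/2. Opens right.
Directrix is the vertical line x = h − p = 2 − (7/2) = -3/2.

x = -3/2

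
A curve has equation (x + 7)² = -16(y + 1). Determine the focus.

Vertex (-7, -1); 4p = -16 so p = -4. Opens down.
Focus is p units from the vertex along the axis: (h, k + p).

(-7, -5)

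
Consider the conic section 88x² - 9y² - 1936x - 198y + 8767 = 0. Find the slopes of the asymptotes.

Group the x- and y-terms: 88(x² - 22x) -9(y² + 22y) = -8767
Complete the square in x and y: 88(x - 11)² -9(y + 11)² = -8767 + 10648 - 1089 = 792
Divide by 792: (x - 11)²/9 - (y + 11)²/88 = 1
Hyperbola, center (11, -11), transverse axis horizontal; a² = 9, b² = 88.
For a horizontal hyperbola the asymptotes have slope ±b/a.
Here that is ±2√22/3.

2√22/3 and -2√22/3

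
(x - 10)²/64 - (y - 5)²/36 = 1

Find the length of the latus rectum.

Center (10, 5). The positive term is the x-term, so the transverse axis is horizontal; a² = 64, b² = 36.
Latus rectum length = 2b²/a = 2·36/8 = 9.

9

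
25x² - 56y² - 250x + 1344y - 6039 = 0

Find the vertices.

Group: 25(x² - 10x) -56(y² - 24y) = 6039
Complete the square in x and y: 25(x - 5)² -56(y - 12)² = 6039 + 625 - 8064 = -1400
Dividing both sides by -1400: (y - 12)²/25 - (x - 5)²/56 = 1
Hyperbola, center (5, 12), transverse axis vertical; a² = 25, b² = 56.
a = 5. Vertices at (h, k ± a).

(5, 7) and (5, 17)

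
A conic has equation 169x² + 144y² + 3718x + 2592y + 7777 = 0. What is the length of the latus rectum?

Collect terms: 169(x² + 22x) + 144(y² + 18y) = -7777
169(x + 11)² + 144(y + 9)² = -7777 + 20449 + 11664 = 24336
Divide by 24336: (x + 11)²/144 + (y + 9)²/169 = 1
Ellipse, center (-11, -9), major axis vertical; a² = 169, b² = 144.
Latus rectum length = 2b²/a = 2·144/13 = 288/13.

288/13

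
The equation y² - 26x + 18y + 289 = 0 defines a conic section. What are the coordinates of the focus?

Only y is squared. Complete the square in y: (y + 9)² = 26(x - 8).
Vertex (8, -9); 4p = 26 so p = 13/2. Opens right.
Focus is p units from the vertex along the axis: (h + p, k).

(29/2, -9)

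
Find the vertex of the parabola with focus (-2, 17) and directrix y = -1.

(-2, 8)

The vertex is the midpoint between the focus and the directrix along the axis of symmetry.
Axis is vertical (directrix is horizontal). Vertex y-coordinate = (17 + (-1))/2 = 8; x-coordinate = -2.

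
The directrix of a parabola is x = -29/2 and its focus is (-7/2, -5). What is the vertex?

The vertex is the midpoint between the focus and the directrix along the axis of symmetry.
Axis is horizontal (directrix is vertical). Vertex x-coordinate = (-7/2 + (-29/2))/2 = -9; y-coordinate = -5.

(-9, -5)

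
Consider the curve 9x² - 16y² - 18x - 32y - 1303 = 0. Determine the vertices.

Group: 9(x² - 2x) -16(y² + 2y) = 1303
Complete the square: 9(x - 1)² -16(y + 1)² = 1303 + 9 - 16 = 1296
Divide by 1296: (x - 1)²/144 - (y + 1)²/81 = 1
Hyperbola, center (1, -1), transverse axis horizontal; a² = 144, b² = 81.
a = 12. Vertices at (h ± a, k).

(-11, -1) and (13, -1)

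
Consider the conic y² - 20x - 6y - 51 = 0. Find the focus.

Only y is squared. Complete the square in y: (y - 3)² = 20(x + 3).
Vertex (-3, 3); 4p = 20 so p = 5. Opens right.
Focus is p units from the vertex along the axis: (h + p, k).

(2, 3)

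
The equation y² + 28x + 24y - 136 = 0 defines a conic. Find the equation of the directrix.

x = 17

Only y is squared. Complete the square in y: (y + 12)² = -28(x - 10).
Vertex (10, -12); 4p = -28 so p = -7. Opens left.
Directrix is the vertical line x = h − p = 10 − (-7) = 17.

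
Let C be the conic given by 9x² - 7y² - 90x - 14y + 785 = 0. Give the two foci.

(5, -13) and (5, 11)

Group the x- and y-terms: 9(x² - 10x) -7(y² + 2y) = -785
Complete the square: 9(x - 5)² -7(y + 1)² = -785 + 225 - 7 = -567
Divide through by -567 to get (y + 1)²/81 - (x - 5)²/63 = 1.
Hyperbola, center (5, -1), transverse axis vertical; a² = 81, b² = 63.
c² = a² + b² = 81 + 63 = 144, so c = 12.
Foci lie on the vertical axis through the center: (h, k ± c).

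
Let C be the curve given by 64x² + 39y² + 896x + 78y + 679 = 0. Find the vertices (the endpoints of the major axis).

(-7, -9) and (-7, 7)

Group the x- and y-terms: 64(x² + 14x) + 39(y² + 2y) = -679
64(x + 7)² + 39(y + 1)² = -679 + 3136 + 39 = 2496
Divide through by 2496 to get (x + 7)²/39 + (y + 1)²/64 = 1.
Ellipse, center (-7, -1), major axis vertical; a² = 64, b² = 39.
a = 8. Vertices at (h, k ± a).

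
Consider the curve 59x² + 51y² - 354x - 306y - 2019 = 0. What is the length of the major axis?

Group the x- and y-terms: 59(x² - 6x) + 51(y² - 6y) = 2019
Complete the square in x and y: 59(x - 3)² + 51(y - 3)² = 2019 + 531 + 459 = 3009
Divide by 3009: (x - 3)²/51 + (y - 3)²/59 = 1
Ellipse, center (3, 3), major axis vertical; a² = 59, b² = 51.
a² = 59 so a = √59; the major axis has length 2a = 2√59.

2√59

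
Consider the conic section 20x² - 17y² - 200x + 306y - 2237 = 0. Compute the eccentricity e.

e = √629/17

Group the x- and y-terms: 20(x² - 10x) -17(y² - 18y) = 2237
Complete the square in x and y: 20(x - 5)² -17(y - 9)² = 2237 + 500 - 1377 = 1360
Divide by 1360: (x - 5)²/68 - (y - 9)²/80 = 1
Hyperbola, center (5, 9), transverse axis horizontal; a² = 68, b² = 80.
c² = a² + b² = 148, so c = 2√37.
e = c/a = 2√37/2√17 = √629/17.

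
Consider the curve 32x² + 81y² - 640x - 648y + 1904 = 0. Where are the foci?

Collect terms: 32(x² - 20x) + 81(y² - 8y) = -1904
Complete the square in x and y: 32(x - 10)² + 81(y - 4)² = -1904 + 3200 + 1296 = 2592
Dividing both sides by 2592: (x - 10)²/81 + (y - 4)²/32 = 1
Ellipse, center (10, 4), major axis horizontal; a² = 81, b² = 32.
c² = a² - b² = 81 - 32 = 49, so c = 7.
Foci lie on the horizontal axis through the center: (h ± c, k).

(3, 4) and (17, 4)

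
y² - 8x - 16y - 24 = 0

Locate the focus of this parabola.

Only y is squared. Complete the square in y: (y - 8)² = 8(x + 11).
Vertex (-11, 8); 4p = 8 so p = 2. Opens right.
Focus is p units from the vertex along the axis: (h + p, k).

(-9, 8)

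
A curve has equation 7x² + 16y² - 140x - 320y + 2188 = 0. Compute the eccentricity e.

e = 3/4

Group: 7(x² - 20x) + 16(y² - 20y) = -2188
Completing the square gives 7(x - 10)² + 16(y - 10)² = -2188 + 700 + 1600 = 112.
Dividing both sides by 112: (x - 10)²/16 + (y - 10)²/7 = 1
Ellipse, center (10, 10), major axis horizontal; a² = 16, b² = 7.
c² = a² - b² = 9, so c = 3.
e = c/a = 3/4.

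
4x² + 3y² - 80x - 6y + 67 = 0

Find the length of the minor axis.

4√21

Group: 4(x² - 20x) + 3(y² - 2y) = -67
4(x - 10)² + 3(y - 1)² = -67 + 400 + 3 = 336
Divide by 336: (x - 10)²/84 + (y - 1)²/112 = 1
Ellipse, center (10, 1), major axis vertical; a² = 112, b² = 84.
b² = 84 so b = 2√21; the minor axis has length 2b = 4√21.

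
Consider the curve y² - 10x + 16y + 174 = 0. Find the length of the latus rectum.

Only y is squared. Complete the square in y: (y + 8)² = 10(x - 11).
Vertex (11, -8); 4p = 10 so p = 5/2. Opens right.
Latus rectum length = |4p| = 10.

10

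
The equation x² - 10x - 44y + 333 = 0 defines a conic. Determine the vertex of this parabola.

(5, 7)

Only x is squared. Complete the square in x: (x - 5)² = 44(y - 7).
Vertex (5, 7); 4p = 44 so p = 11. Opens up.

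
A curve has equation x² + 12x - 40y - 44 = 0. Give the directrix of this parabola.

Only x is squared. Complete the square in x: (x + 6)² = 40(y + 2).
Vertex (-6, -2); 4p = 40 so p = 10. Opens up.
Directrix is the horizontal line y = k − p = -2 − (10) = -12.

y = -12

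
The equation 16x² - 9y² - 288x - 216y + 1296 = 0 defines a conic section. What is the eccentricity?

16(x² - 18x) -9(y² + 24y) = -1296
Complete the square in x and y: 16(x - 9)² -9(y + 12)² = -1296 + 1296 - 1296 = -1296
Divide by -1296: (y + 12)²/144 - (x - 9)²/81 = 1
Hyperbola, center (9, -12), transverse axis vertical; a² = 144, b² = 81.
c² = a² + b² = 225, so c = 15.
e = c/a = 15/12 = 5/4.

e = 5/4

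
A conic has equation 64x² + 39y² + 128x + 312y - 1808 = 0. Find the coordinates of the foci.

Group the x- and y-terms: 64(x² + 2x) + 39(y² + 8y) = 1808
Complete the square: 64(x + 1)² + 39(y + 4)² = 1808 + 64 + 624 = 2496
Divide through by 2496 to get (x + 1)²/39 + (y + 4)²/64 = 1.
Ellipse, center (-1, -4), major axis vertical; a² = 64, b² = 39.
c² = a² - b² = 64 - 39 = 25, so c = 5.
Foci lie on the vertical axis through the center: (h, k ± c).

(-1, -9) and (-1, 1)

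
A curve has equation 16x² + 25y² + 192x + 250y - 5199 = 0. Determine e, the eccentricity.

16(x² + 12x) + 25(y² + 10y) = 5199
Completing the square gives 16(x + 6)² + 25(y + 5)² = 5199 + 576 + 625 = 6400.
Divide through by 6400 to get (x + 6)²/400 + (y + 5)²/256 = 1.
Ellipse, center (-6, -5), major axis horizontal; a² = 400, b² = 256.
c² = a² - b² = 144, so c = 12.
e = c/a = 12/20 = 3/5.

e = 3/5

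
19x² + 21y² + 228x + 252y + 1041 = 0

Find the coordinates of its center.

Collect terms: 19(x² + 12x) + 21(y² + 12y) = -1041
Completing the square gives 19(x + 6)² + 21(y + 6)² = -1041 + 684 + 756 = 399.
Divide through by 399 to get (x + 6)²/21 + (y + 6)²/19 = 1.
Ellipse with center (-6, -6).

(-6, -6)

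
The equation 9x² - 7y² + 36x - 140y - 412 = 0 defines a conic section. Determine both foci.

Group the x- and y-terms: 9(x² + 4x) -7(y² + 20y) = 412
Completing the square gives 9(x + 2)² -7(y + 10)² = 412 + 36 - 700 = -252.
Divide by -252: (y + 10)²/36 - (x + 2)²/28 = 1
Hyperbola, center (-2, -10), transverse axis vertical; a² = 36, b² = 28.
c² = a² + b² = 36 + 28 = 64, so c = 8.
Foci lie on the vertical axis through the center: (h, k ± c).

(-2, -18) and (-2, -2)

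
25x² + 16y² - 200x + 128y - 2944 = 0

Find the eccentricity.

Group the x- and y-terms: 25(x² - 8x) + 16(y² + 8y) = 2944
Complete the square in x and y: 25(x - 4)² + 16(y + 4)² = 2944 + 400 + 256 = 3600
Divide through by 3600 to get (x - 4)²/144 + (y + 4)²/225 = 1.
Ellipse, center (4, -4), major axis vertical; a² = 225, b² = 144.
c² = a² - b² = 81, so c = 9.
e = c/a = 9/15 = 3/5.

e = 3/5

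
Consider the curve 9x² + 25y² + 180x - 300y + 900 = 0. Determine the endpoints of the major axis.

Group: 9(x² + 20x) + 25(y² - 12y) = -900
Completing the square gives 9(x + 10)² + 25(y - 6)² = -900 + 900 + 900 = 900.
Dividing both sides by 900: (x + 10)²/100 + (y - 6)²/36 = 1
Ellipse, center (-10, 6), major axis horizontal; a² = 100, b² = 36.
a = 10. Vertices at (h ± a, k).

(-20, 6) and (0, 6)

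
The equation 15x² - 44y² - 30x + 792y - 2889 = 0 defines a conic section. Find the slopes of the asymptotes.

Group: 15(x² - 2x) -44(y² - 18y) = 2889
15(x - 1)² -44(y - 9)² = 2889 + 15 - 3564 = -660
Dividing both sides by -660: (y - 9)²/15 - (x - 1)²/44 = 1
Hyperbola, center (1, 9), transverse axis vertical; a² = 15, b² = 44.
For a vertical hyperbola the asymptotes have slope ±a/b.
Here that is ±√15/2√11 = ±√165/22.

√165/22 and -√165/22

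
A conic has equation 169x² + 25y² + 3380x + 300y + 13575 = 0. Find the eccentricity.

Group the x- and y-terms: 169(x² + 20x) + 25(y² + 12y) = -13575
Complete the square: 169(x + 10)² + 25(y + 6)² = -13575 + 16900 + 900 = 4225
Divide through by 4225 to get (x + 10)²/25 + (y + 6)²/169 = 1.
Ellipse, center (-10, -6), major axis vertical; a² = 169, b² = 25.
c² = a² - b² = 144, so c = 12.
e = c/a = 12/13.

e = 12/13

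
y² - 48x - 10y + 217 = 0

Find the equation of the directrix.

Only y is squared. Complete the square in y: (y - 5)² = 48(x - 4).
Vertex (4, 5); 4p = 48 so p = 12. Opens right.
Directrix is the vertical line x = h − p = 4 − (12) = -8.

x = -8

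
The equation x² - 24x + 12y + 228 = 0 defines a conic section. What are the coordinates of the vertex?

Only x is squared. Complete the square in x: (x - 12)² = -12(y + 7).
Vertex (12, -7); 4p = -12 so p = -3. Opens down.

(12, -7)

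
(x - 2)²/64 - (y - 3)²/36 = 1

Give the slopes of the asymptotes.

Center (2, 3). The positive term is the x-term, so the transverse axis is horizontal; a² = 64, b² = 36.
For a horizontal hyperbola the asymptotes have slope ±b/a.
Here that is ±6/8 = ±3/4.

3/4 and -3/4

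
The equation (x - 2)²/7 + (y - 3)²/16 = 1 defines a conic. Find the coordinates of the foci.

Center (2, 3). The larger denominator 16 sits under the y-term, so the major axis is vertical; a² = 16, b² = 7.
c² = a² - b² = 16 - 7 = 9, so c = 3.
Foci lie on the vertical axis through the center: (h, k ± c).

(2, 0) and (2, 6)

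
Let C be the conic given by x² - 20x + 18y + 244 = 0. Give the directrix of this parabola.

Only x is squared. Complete the square in x: (x - 10)² = -18(y + 8).
Vertex (10, -8); 4p = -18 so p = -9/2. Opens down.
Directrix is the horizontal line y = k − p = -8 − (-9/2) = -7/2.

y = -7/2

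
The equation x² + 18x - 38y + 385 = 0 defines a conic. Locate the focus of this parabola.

Only x is squared. Complete the square in x: (x + 9)² = 38(y - 8).
Vertex (-9, 8); 4p = 38 so p = 19/2. Opens up.
Focus is p units from the vertex along the axis: (h, k + p).

(-9, 35/2)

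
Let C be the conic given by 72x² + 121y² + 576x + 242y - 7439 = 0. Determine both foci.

72(x² + 8x) + 121(y² + 2y) = 7439
Completing the square gives 72(x + 4)² + 121(y + 1)² = 7439 + 1152 + 121 = 8712.
Divide by 8712: (x + 4)²/121 + (y + 1)²/72 = 1
Ellipse, center (-4, -1), major axis horizontal; a² = 121, b² = 72.
c² = a² - b² = 121 - 72 = 49, so c = 7.
Foci lie on the horizontal axis through the center: (h ± c, k).

(-11, -1) and (3, -1)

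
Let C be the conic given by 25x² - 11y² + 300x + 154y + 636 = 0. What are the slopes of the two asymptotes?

25(x² + 12x) -11(y² - 14y) = -636
Complete the square: 25(x + 6)² -11(y - 7)² = -636 + 900 - 539 = -275
Divide through by -275 to get (y - 7)²/25 - (x + 6)²/11 = 1.
Hyperbola, center (-6, 7), transverse axis vertical; a² = 25, b² = 11.
For a vertical hyperbola the asymptotes have slope ±a/b.
Here that is ±5/√11 = ±5√11/11.

5√11/11 and -5√11/11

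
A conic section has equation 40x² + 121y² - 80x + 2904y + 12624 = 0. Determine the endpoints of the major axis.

Rearranging, 40(x² - 2x) + 121(y² + 24y) = -12624.
40(x - 1)² + 121(y + 12)² = -12624 + 40 + 17424 = 4840
Divide by 4840: (x - 1)²/121 + (y + 12)²/40 = 1
Ellipse, center (1, -12), major axis horizontal; a² = 121, b² = 40.
a = 11. Vertices at (h ± a, k).

(-10, -12) and (12, -12)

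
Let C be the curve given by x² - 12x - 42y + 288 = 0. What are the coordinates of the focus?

(6, 33/2)

Only x is squared. Complete the square in x: (x - 6)² = 42(y - 6).
Vertex (6, 6); 4p = 42 so p = 21/2. Opens up.
Focus is p units from the vertex along the axis: (h, k + p).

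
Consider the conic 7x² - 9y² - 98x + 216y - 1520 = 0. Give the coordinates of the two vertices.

(-2, 12) and (16, 12)

7(x² - 14x) -9(y² - 24y) = 1520
7(x - 7)² -9(y - 12)² = 1520 + 343 - 1296 = 567
Dividing both sides by 567: (x - 7)²/81 - (y - 12)²/63 = 1
Hyperbola, center (7, 12), transverse axis horizontal; a² = 81, b² = 63.
a = 9. Vertices at (h ± a, k).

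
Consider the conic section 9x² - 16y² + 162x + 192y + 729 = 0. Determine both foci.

Collect terms: 9(x² + 18x) -16(y² - 12y) = -729
Complete the square: 9(x + 9)² -16(y - 6)² = -729 + 729 - 576 = -576
Dividing both sides by -576: (y - 6)²/36 - (x + 9)²/64 = 1
Hyperbola, center (-9, 6), transverse axis vertical; a² = 36, b² = 64.
c² = a² + b² = 36 + 64 = 100, so c = 10.
Foci lie on the vertical axis through the center: (h, k ± c).

(-9, -4) and (-9, 16)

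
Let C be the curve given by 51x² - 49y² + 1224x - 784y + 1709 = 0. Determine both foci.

Group the x- and y-terms: 51(x² + 24x) -49(y² + 16y) = -1709
51(x + 12)² -49(y + 8)² = -1709 + 7344 - 3136 = 2499
Divide through by 2499 to get (x + 12)²/49 - (y + 8)²/51 = 1.
Hyperbola, center (-12, -8), transverse axis horizontal; a² = 49, b² = 51.
c² = a² + b² = 49 + 51 = 100, so c = 10.
Foci lie on the horizontal axis through the center: (h ± c, k).

(-22, -8) and (-2, -8)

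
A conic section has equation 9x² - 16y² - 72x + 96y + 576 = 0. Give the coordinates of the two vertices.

(4, -3) and (4, 9)

Collect terms: 9(x² - 8x) -16(y² - 6y) = -576
Complete the square: 9(x - 4)² -16(y - 3)² = -576 + 144 - 144 = -576
Divide through by -576 to get (y - 3)²/36 - (x - 4)²/64 = 1.
Hyperbola, center (4, 3), transverse axis vertical; a² = 36, b² = 64.
a = 6. Vertices at (h, k ± a).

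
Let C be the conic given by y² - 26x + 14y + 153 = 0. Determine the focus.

(21/2, -7)

Only y is squared. Complete the square in y: (y + 7)² = 26(x - 4).
Vertex (4, -7); 4p = 26 so p = 13/2. Opens right.
Focus is p units from the vertex along the axis: (h + p, k).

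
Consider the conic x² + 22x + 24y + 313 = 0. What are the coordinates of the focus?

(-11, -14)

Only x is squared. Complete the square in x: (x + 11)² = -24(y + 8).
Vertex (-11, -8); 4p = -24 so p = -6. Opens down.
Focus is p units from the vertex along the axis: (h, k + p).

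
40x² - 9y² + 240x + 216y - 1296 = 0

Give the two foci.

(-10, 12) and (4, 12)

Collect terms: 40(x² + 6x) -9(y² - 24y) = 1296
Complete the square in x and y: 40(x + 3)² -9(y - 12)² = 1296 + 360 - 1296 = 360
Dividing both sides by 360: (x + 3)²/9 - (y - 12)²/40 = 1
Hyperbola, center (-3, 12), transverse axis horizontal; a² = 9, b² = 40.
c² = a² + b² = 9 + 40 = 49, so c = 7.
Foci lie on the horizontal axis through the center: (h ± c, k).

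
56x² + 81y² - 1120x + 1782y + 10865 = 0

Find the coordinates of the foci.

(5, -11) and (15, -11)

Group the x- and y-terms: 56(x² - 20x) + 81(y² + 22y) = -10865
Complete the square: 56(x - 10)² + 81(y + 11)² = -10865 + 5600 + 9801 = 4536
Dividing both sides by 4536: (x - 10)²/81 + (y + 11)²/56 = 1
Ellipse, center (10, -11), major axis horizontal; a² = 81, b² = 56.
c² = a² - b² = 81 - 56 = 25, so c = 5.
Foci lie on the horizontal axis through the center: (h ± c, k).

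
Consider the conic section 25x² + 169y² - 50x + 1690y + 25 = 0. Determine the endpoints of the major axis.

(-12, -5) and (14, -5)

Rearranging, 25(x² - 2x) + 169(y² + 10y) = -25.
Complete the square: 25(x - 1)² + 169(y + 5)² = -25 + 25 + 4225 = 4225
Divide by 4225: (x - 1)²/169 + (y + 5)²/25 = 1
Ellipse, center (1, -5), major axis horizontal; a² = 169, b² = 25.
a = 13. Vertices at (h ± a, k).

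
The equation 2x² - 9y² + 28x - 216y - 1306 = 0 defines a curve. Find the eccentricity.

e = √11/3

2(x² + 14x) -9(y² + 24y) = 1306
Complete the square in x and y: 2(x + 7)² -9(y + 12)² = 1306 + 98 - 1296 = 108
Dividing both sides by 108: (x + 7)²/54 - (y + 12)²/12 = 1
Hyperbola, center (-7, -12), transverse axis horizontal; a² = 54, b² = 12.
c² = a² + b² = 66, so c = √66.
e = c/a = √66/3√6 = √11/3.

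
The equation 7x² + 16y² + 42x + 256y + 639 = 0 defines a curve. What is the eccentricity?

e = 3/4

Group the x- and y-terms: 7(x² + 6x) + 16(y² + 16y) = -639
7(x + 3)² + 16(y + 8)² = -639 + 63 + 1024 = 448
Divide through by 448 to get (x + 3)²/64 + (y + 8)²/28 = 1.
Ellipse, center (-3, -8), major axis horizontal; a² = 64, b² = 28.
c² = a² - b² = 36, so c = 6.
e = c/a = 6/8 = 3/4.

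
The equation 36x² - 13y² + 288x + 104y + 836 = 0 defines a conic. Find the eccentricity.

e = 7/6

Collect terms: 36(x² + 8x) -13(y² - 8y) = -836
Complete the square in x and y: 36(x + 4)² -13(y - 4)² = -836 + 576 - 208 = -468
Dividing both sides by -468: (y - 4)²/36 - (x + 4)²/13 = 1
Hyperbola, center (-4, 4), transverse axis vertical; a² = 36, b² = 13.
c² = a² + b² = 49, so c = 7.
e = c/a = 7/6.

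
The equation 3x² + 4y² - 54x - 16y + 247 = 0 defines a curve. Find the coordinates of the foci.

Rearranging, 3(x² - 18x) + 4(y² - 4y) = -247.
3(x - 9)² + 4(y - 2)² = -247 + 243 + 16 = 12
Divide by 12: (x - 9)²/4 + (y - 2)²/3 = 1
Ellipse, center (9, 2), major axis horizontal; a² = 4, b² = 3.
c² = a² - b² = 4 - 3 = 1, so c = 1.
Foci lie on the horizontal axis through the center: (h ± c, k).

(8, 2) and (10, 2)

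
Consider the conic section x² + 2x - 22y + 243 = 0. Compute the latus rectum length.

Only x is squared. Complete the square in x: (x + 1)² = 22(y - 11).
Vertex (-1, 11); 4p = 22 so p = 11/2. Opens up.
Latus rectum length = |4p| = 22.

22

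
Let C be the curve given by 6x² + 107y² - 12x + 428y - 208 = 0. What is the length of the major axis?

6(x² - 2x) + 107(y² + 4y) = 208
Complete the square in x and y: 6(x - 1)² + 107(y + 2)² = 208 + 6 + 428 = 642
Divide through by 642 to get (x - 1)²/107 + (y + 2)²/6 = 1.
Ellipse, center (1, -2), major axis horizontal; a² = 107, b² = 6.
a² = 107 so a = √107; the major axis has length 2a = 2√107.

2√107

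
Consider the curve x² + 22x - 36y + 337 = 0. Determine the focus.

Only x is squared. Complete the square in x: (x + 11)² = 36(y - 6).
Vertex (-11, 6); 4p = 36 so p = 9. Opens up.
Focus is p units from the vertex along the axis: (h, k + p).

(-11, 15)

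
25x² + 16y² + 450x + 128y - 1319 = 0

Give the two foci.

(-9, -13) and (-9, 5)

Group: 25(x² + 18x) + 16(y² + 8y) = 1319
Complete the square in x and y: 25(x + 9)² + 16(y + 4)² = 1319 + 2025 + 256 = 3600
Dividing both sides by 3600: (x + 9)²/144 + (y + 4)²/225 = 1
Ellipse, center (-9, -4), major axis vertical; a² = 225, b² = 144.
c² = a² - b² = 225 - 144 = 81, so c = 9.
Foci lie on the vertical axis through the center: (h, k ± c).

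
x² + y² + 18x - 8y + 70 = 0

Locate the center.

(-9, 4)

Collect terms: (x² + 18x) + (y² - 8y) = -70
(x + 9)² + (y - 4)² = -70 + 81 + 16 = 27
So (x + 9)² + (y - 4)² = 27.
Circle centered at (-9, 4) with r² = 27.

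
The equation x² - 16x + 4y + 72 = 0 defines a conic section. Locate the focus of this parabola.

Only x is squared. Complete the square in x: (x - 8)² = -4(y + 2).
Vertex (8, -2); 4p = -4 so p = -1. Opens down.
Focus is p units from the vertex along the axis: (h, k + p).

(8, -3)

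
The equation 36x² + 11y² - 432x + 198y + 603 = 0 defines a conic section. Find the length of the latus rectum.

22/3

Group the x- and y-terms: 36(x² - 12x) + 11(y² + 18y) = -603
Complete the square in x and y: 36(x - 6)² + 11(y + 9)² = -603 + 1296 + 891 = 1584
Dividing both sides by 1584: (x - 6)²/44 + (y + 9)²/144 = 1
Ellipse, center (6, -9), major axis vertical; a² = 144, b² = 44.
Latus rectum length = 2b²/a = 2·44/12 = 22/3.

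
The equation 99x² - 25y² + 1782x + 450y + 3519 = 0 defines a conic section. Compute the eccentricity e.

e = 2√31/5

99(x² + 18x) -25(y² - 18y) = -3519
Complete the square: 99(x + 9)² -25(y - 9)² = -3519 + 8019 - 2025 = 2475
Divide through by 2475 to get (x + 9)²/25 - (y - 9)²/99 = 1.
Hyperbola, center (-9, 9), transverse axis horizontal; a² = 25, b² = 99.
c² = a² + b² = 124, so c = 2√31.
e = c/a = 2√31/5.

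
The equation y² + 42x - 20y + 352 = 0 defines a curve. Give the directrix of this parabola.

x = 9/2

Only y is squared. Complete the square in y: (y - 10)² = -42(x + 6).
Vertex (-6, 10); 4p = -42 so p = -21/2. Opens left.
Directrix is the vertical line x = h − p = -6 − (-21/2) = 9/2.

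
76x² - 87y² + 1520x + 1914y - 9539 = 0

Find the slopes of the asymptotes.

Collect terms: 76(x² + 20x) -87(y² - 22y) = 9539
Completing the square gives 76(x + 10)² -87(y - 11)² = 9539 + 7600 - 10527 = 6612.
Divide through by 6612 to get (x + 10)²/87 - (y - 11)²/76 = 1.
Hyperbola, center (-10, 11), transverse axis horizontal; a² = 87, b² = 76.
For a horizontal hyperbola the asymptotes have slope ±b/a.
Here that is ±2√19/√87 = ±2√1653/87.

2√1653/87 and -2√1653/87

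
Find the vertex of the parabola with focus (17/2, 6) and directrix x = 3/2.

The vertex is the midpoint between the focus and the directrix along the axis of symmetry.
Axis is horizontal (directrix is vertical). Vertex x-coordinate = (17/2 + 3/2)/2 = 5; y-coordinate = 6.

(5, 6)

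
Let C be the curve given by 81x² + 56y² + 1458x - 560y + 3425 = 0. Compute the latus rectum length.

112/9

Group the x- and y-terms: 81(x² + 18x) + 56(y² - 10y) = -3425
Complete the square: 81(x + 9)² + 56(y - 5)² = -3425 + 6561 + 1400 = 4536
Divide by 4536: (x + 9)²/56 + (y - 5)²/81 = 1
Ellipse, center (-9, 5), major axis vertical; a² = 81, b² = 56.
Latus rectum length = 2b²/a = 2·56/9 = 112/9.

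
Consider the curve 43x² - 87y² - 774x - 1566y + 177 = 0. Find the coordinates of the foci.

(9, -9 - √130) and (9, -9 + √130)

Collect terms: 43(x² - 18x) -87(y² + 18y) = -177
Completing the square gives 43(x - 9)² -87(y + 9)² = -177 + 3483 - 7047 = -3741.
Divide through by -3741 to get (y + 9)²/43 - (x - 9)²/87 = 1.
Hyperbola, center (9, -9), transverse axis vertical; a² = 43, b² = 87.
c² = a² + b² = 43 + 87 = 130, so c = √130.
Foci lie on the vertical axis through the center: (h, k ± c).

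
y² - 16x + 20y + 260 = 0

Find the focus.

Only y is squared. Complete the square in y: (y + 10)² = 16(x - 10).
Vertex (10, -10); 4p = 16 so p = 4. Opens right.
Focus is p units from the vertex along the axis: (h + p, k).

(14, -10)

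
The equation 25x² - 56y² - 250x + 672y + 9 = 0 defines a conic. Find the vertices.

(5, 1) and (5, 11)

Group the x- and y-terms: 25(x² - 10x) -56(y² - 12y) = -9
25(x - 5)² -56(y - 6)² = -9 + 625 - 2016 = -1400
Divide through by -1400 to get (y - 6)²/25 - (x - 5)²/56 = 1.
Hyperbola, center (5, 6), transverse axis vertical; a² = 25, b² = 56.
a = 5. Vertices at (h, k ± a).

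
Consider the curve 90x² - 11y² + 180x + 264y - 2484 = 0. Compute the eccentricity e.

e = √1111/11

90(x² + 2x) -11(y² - 24y) = 2484
Complete the square: 90(x + 1)² -11(y - 12)² = 2484 + 90 - 1584 = 990
Divide through by 990 to get (x + 1)²/11 - (y - 12)²/90 = 1.
Hyperbola, center (-1, 12), transverse axis horizontal; a² = 11, b² = 90.
c² = a² + b² = 101, so c = √101.
e = c/a = √101/√11 = √1111/11.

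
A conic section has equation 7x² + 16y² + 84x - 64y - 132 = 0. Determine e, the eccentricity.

e = 3/4

Group: 7(x² + 12x) + 16(y² - 4y) = 132
Completing the square gives 7(x + 6)² + 16(y - 2)² = 132 + 252 + 64 = 448.
Divide through by 448 to get (x + 6)²/64 + (y - 2)²/28 = 1.
Ellipse, center (-6, 2), major axis horizontal; a² = 64, b² = 28.
c² = a² - b² = 36, so c = 6.
e = c/a = 6/8 = 3/4.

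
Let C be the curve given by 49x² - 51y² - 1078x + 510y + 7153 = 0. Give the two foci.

(11, -5) and (11, 15)

Group the x- and y-terms: 49(x² - 22x) -51(y² - 10y) = -7153
Complete the square in x and y: 49(x - 11)² -51(y - 5)² = -7153 + 5929 - 1275 = -2499
Dividing both sides by -2499: (y - 5)²/49 - (x - 11)²/51 = 1
Hyperbola, center (11, 5), transverse axis vertical; a² = 49, b² = 51.
c² = a² + b² = 49 + 51 = 100, so c = 10.
Foci lie on the vertical axis through the center: (h, k ± c).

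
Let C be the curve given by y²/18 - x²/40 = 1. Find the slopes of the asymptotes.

Center (0, 0). The positive term is the y-term, so the transverse axis is vertical; a² = 18, b² = 40.
For a vertical hyperbola the asymptotes have slope ±a/b.
Here that is ±3√2/2√10 = ±3√5/10.

3√5/10 and -3√5/10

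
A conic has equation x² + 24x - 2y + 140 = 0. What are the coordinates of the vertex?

Only x is squared. Complete the square in x: (x + 12)² = 2(y + 2).
Vertex (-12, -2); 4p = 2 so p = 1/2. Opens up.

(-12, -2)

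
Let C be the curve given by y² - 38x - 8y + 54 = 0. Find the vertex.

Only y is squared. Complete the square in y: (y - 4)² = 38(x - 1).
Vertex (1, 4); 4p = 38 so p = 19/2. Opens right.

(1, 4)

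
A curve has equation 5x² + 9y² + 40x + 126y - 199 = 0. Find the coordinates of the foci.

(-12, -7) and (4, -7)

Collect terms: 5(x² + 8x) + 9(y² + 14y) = 199
Complete the square: 5(x + 4)² + 9(y + 7)² = 199 + 80 + 441 = 720
Divide through by 720 to get (x + 4)²/144 + (y + 7)²/80 = 1.
Ellipse, center (-4, -7), major axis horizontal; a² = 144, b² = 80.
c² = a² - b² = 144 - 80 = 64, so c = 8.
Foci lie on the horizontal axis through the center: (h ± c, k).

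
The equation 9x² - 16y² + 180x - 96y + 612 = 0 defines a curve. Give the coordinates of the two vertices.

9(x² + 20x) -16(y² + 6y) = -612
Complete the square: 9(x + 10)² -16(y + 3)² = -612 + 900 - 144 = 144
Divide through by 144 to get (x + 10)²/16 - (y + 3)²/9 = 1.
Hyperbola, center (-10, -3), transverse axis horizontal; a² = 16, b² = 9.
a = 4. Vertices at (h ± a, k).

(-14, -3) and (-6, -3)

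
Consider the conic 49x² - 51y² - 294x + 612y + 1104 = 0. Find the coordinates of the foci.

49(x² - 6x) -51(y² - 12y) = -1104
Complete the square in x and y: 49(x - 3)² -51(y - 6)² = -1104 + 441 - 1836 = -2499
Divide by -2499: (y - 6)²/49 - (x - 3)²/51 = 1
Hyperbola, center (3, 6), transverse axis vertical; a² = 49, b² = 51.
c² = a² + b² = 49 + 51 = 100, so c = 10.
Foci lie on the vertical axis through the center: (h, k ± c).

(3, -4) and (3, 16)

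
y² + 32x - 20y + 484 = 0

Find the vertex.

Only y is squared. Complete the square in y: (y - 10)² = -32(x + 12).
Vertex (-12, 10); 4p = -32 so p = -8. Opens left.

(-12, 10)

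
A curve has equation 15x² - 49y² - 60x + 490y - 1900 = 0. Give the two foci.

(-6, 5) and (10, 5)

Rearranging, 15(x² - 4x) -49(y² - 10y) = 1900.
Completing the square gives 15(x - 2)² -49(y - 5)² = 1900 + 60 - 1225 = 735.
Divide through by 735 to get (x - 2)²/49 - (y - 5)²/15 = 1.
Hyperbola, center (2, 5), transverse axis horizontal; a² = 49, b² = 15.
c² = a² + b² = 49 + 15 = 64, so c = 8.
Foci lie on the horizontal axis through the center: (h ± c, k).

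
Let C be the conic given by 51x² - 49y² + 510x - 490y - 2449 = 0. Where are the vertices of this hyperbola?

(-12, -5) and (2, -5)

Rearranging, 51(x² + 10x) -49(y² + 10y) = 2449.
51(x + 5)² -49(y + 5)² = 2449 + 1275 - 1225 = 2499
Dividing both sides by 2499: (x + 5)²/49 - (y + 5)²/51 = 1
Hyperbola, center (-5, -5), transverse axis horizontal; a² = 49, b² = 51.
a = 7. Vertices at (h ± a, k).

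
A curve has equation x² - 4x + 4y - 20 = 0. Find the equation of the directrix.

Only x is squared. Complete the square in x: (x - 2)² = -4(y - 6).
Vertex (2, 6); 4p = -4 so p = -1. Opens down.
Directrix is the horizontal line y = k − p = 6 − (-1) = 7.

y = 7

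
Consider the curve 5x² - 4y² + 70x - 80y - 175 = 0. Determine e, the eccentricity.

e = 3/2

5(x² + 14x) -4(y² + 20y) = 175
Complete the square: 5(x + 7)² -4(y + 10)² = 175 + 245 - 400 = 20
Divide by 20: (x + 7)²/4 - (y + 10)²/5 = 1
Hyperbola, center (-7, -10), transverse axis horizontal; a² = 4, b² = 5.
c² = a² + b² = 9, so c = 3.
e = c/a = 3/2.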